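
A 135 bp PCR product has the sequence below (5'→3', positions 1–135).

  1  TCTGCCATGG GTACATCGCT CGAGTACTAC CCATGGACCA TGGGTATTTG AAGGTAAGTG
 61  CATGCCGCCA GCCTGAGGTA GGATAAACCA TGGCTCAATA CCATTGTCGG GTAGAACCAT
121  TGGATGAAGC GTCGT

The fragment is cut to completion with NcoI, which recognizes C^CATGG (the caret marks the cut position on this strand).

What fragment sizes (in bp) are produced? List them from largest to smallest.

NcoI sites (CCATGG) start at positions 5, 31, 38, 88.
NcoI cuts after the first base of each site, so after positions 5, 31, 38, 88.
Linear molecule, 4 cuts → 5 fragments:
  1–5 → 5 bp
  6–31 → 26 bp
  32–38 → 7 bp
  39–88 → 50 bp
  89–135 → 47 bp
Sorted largest to smallest: 50, 47, 26, 7, 5 bp.

50, 47, 26, 7, 5 bp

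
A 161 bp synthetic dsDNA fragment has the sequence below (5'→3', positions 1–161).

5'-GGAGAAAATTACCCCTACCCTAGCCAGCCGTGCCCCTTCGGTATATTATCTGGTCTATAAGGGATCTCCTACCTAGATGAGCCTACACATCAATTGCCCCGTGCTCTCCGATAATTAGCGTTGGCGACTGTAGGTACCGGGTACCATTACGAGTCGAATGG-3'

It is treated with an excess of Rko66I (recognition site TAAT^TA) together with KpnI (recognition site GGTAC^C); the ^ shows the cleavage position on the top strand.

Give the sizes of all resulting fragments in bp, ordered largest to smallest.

The Rko66I site (TAATTA) starts at position 112.
Rko66I cuts after base 4 of each site, so after position 115.
KpnI sites (GGTACC) start at positions 133, 140.
KpnI cuts after base 5 of each site (before the last base), so after positions 137, 144.
Combined cut positions: 115, 137, 144.
Linear molecule, 3 cuts → 4 fragments:
  1–115 → 115 bp
  116–137 → 22 bp
  138–144 → 7 bp
  145–161 → 17 bp
Sorted largest to smallest: 115, 22, 17, 7 bp.

115, 22, 17, 7 bp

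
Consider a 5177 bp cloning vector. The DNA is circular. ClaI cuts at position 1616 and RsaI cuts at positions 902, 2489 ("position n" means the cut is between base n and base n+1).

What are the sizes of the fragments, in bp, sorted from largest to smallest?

3590, 873, 714 bp

Combined cut positions (sorted): 902, 1616, 2489.
Circular molecule, 3 cuts → 3 fragments:
  1616 − 902 = 714 bp
  2489 − 1616 = 873 bp
  wrap: 5177 − 2489 + 902 = 3590 bp
Sorted largest to smallest: 3590, 873, 714 bp.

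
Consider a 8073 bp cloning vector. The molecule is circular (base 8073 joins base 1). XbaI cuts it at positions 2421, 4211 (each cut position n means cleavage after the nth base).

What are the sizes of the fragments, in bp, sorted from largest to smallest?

Circular molecule, 2 cuts → 2 fragments:
  4211 − 2421 = 1790 bp
  wrap: 8073 − 4211 + 2421 = 6283 bp
Sorted largest to smallest: 6283, 1790 bp.

6283, 1790 bp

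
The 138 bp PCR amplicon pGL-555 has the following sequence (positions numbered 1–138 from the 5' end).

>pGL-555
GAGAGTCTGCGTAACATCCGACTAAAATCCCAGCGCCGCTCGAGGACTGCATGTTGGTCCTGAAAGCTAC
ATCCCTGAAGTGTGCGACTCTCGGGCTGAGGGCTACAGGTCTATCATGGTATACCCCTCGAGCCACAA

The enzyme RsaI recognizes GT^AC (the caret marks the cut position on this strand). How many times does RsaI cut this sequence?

No occurrence of GTAC is present in the sequence.
RsaI does not cut: 0 sites.

0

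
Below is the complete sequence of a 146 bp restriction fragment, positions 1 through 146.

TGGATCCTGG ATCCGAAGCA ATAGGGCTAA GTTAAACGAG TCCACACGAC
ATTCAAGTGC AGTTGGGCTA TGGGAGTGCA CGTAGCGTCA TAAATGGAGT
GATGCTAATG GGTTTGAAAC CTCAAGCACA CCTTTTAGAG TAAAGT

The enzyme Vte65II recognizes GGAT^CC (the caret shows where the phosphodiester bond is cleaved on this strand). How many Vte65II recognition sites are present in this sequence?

2

GGATCC occurs starting at positions 2, 9.
Vte65II cuts at 2 sites.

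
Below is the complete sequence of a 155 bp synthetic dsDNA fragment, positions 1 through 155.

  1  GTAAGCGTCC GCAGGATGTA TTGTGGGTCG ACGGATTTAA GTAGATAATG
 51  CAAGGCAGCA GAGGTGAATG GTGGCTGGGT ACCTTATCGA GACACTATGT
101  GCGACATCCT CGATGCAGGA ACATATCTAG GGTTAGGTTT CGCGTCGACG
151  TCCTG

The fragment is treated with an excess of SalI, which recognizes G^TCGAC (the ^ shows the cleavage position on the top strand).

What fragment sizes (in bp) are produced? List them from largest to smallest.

117, 27, 11 bp

SalI sites (GTCGAC) start at positions 27, 144.
SalI cuts after the first base of each site, so after positions 27, 144.
Linear molecule, 2 cuts → 3 fragments:
  1–27 → 27 bp
  28–144 → 117 bp
  145–155 → 11 bp
Sorted largest to smallest: 117, 27, 11 bp.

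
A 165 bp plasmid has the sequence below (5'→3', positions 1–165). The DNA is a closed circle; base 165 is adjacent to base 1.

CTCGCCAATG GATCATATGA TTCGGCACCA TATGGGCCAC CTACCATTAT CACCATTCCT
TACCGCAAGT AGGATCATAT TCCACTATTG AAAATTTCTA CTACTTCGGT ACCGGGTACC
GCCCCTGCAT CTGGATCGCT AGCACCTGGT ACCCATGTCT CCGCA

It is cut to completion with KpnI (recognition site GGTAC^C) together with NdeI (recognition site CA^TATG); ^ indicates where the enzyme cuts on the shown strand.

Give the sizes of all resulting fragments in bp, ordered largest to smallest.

KpnI sites (GGTACC) start at positions 108, 115, 148.
KpnI cuts after base 5 of each site (before the last base), so after positions 112, 119, 152.
NdeI sites (CATATG) start at positions 14, 29.
NdeI cuts after base 2 of each site, so after positions 15, 30.
Combined cut positions: 15, 30, 112, 119, 152.
Circular molecule, 5 cuts → 5 fragments:
  16–30 → 15 bp
  31–112 → 82 bp
  113–119 → 7 bp
  120–152 → 33 bp
  153–165 then 1–15 → 13 + 15 = 28 bp
Sorted largest to smallest: 82, 33, 28, 15, 7 bp.

82, 33, 28, 15, 7 bp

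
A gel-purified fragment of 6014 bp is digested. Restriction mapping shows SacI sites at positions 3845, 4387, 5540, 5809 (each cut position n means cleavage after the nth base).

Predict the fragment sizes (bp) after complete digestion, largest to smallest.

Linear molecule, 4 cuts → 5 fragments:
  3845 − 0 = 3845 bp
  4387 − 3845 = 542 bp
  5540 − 4387 = 1153 bp
  5809 − 5540 = 269 bp
  6014 − 5809 = 205 bp
Sorted largest to smallest: 3845, 1153, 542, 269, 205 bp.

3845, 1153, 542, 269, 205 bp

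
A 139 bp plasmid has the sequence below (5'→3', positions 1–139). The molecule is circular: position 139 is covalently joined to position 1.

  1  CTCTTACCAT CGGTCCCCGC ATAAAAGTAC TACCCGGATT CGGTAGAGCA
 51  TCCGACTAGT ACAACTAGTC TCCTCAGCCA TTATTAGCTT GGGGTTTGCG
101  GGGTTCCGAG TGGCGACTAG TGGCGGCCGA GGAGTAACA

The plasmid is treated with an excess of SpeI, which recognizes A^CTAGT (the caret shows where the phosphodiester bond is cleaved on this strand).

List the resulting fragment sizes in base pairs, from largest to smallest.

78, 52, 9 bp

SpeI sites (ACTAGT) start at positions 55, 64, 116.
SpeI cuts after the first base of each site, so after positions 55, 64, 116.
Circular molecule, 3 cuts → 3 fragments:
  56–64 → 9 bp
  65–116 → 52 bp
  117–139 then 1–55 → 23 + 55 = 78 bp
Sorted largest to smallest: 78, 52, 9 bp.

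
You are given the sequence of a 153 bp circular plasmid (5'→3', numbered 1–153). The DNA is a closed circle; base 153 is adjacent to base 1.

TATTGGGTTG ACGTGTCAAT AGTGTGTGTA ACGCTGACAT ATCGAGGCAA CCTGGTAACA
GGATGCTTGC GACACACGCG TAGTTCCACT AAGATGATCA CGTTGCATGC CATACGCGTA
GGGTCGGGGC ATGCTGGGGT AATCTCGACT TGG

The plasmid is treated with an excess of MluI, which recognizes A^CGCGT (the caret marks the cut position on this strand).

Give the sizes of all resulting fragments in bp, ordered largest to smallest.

115, 38 bp

MluI sites (ACGCGT) start at positions 76, 114.
MluI cuts after the first base of each site, so after positions 76, 114.
Circular molecule, 2 cuts → 2 fragments:
  77–114 → 38 bp
  115–153 then 1–76 → 39 + 76 = 115 bp
Sorted largest to smallest: 115, 38 bp.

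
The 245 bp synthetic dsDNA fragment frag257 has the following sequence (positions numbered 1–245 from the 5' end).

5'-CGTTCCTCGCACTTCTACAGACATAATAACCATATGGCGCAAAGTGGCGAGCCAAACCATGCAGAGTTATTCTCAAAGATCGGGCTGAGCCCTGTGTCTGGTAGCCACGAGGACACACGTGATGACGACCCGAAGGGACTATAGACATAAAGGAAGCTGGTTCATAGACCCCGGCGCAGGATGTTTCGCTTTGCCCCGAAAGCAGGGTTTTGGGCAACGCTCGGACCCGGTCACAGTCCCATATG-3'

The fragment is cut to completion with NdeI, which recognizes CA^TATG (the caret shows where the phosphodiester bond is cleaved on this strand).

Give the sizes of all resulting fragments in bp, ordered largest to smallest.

209, 32, 4 bp

NdeI sites (CATATG) start at positions 31, 240.
NdeI cuts after base 2 of each site, so after positions 32, 241.
Linear molecule, 2 cuts → 3 fragments:
  1–32 → 32 bp
  33–241 → 209 bp
  242–245 → 4 bp
Sorted largest to smallest: 209, 32, 4 bp.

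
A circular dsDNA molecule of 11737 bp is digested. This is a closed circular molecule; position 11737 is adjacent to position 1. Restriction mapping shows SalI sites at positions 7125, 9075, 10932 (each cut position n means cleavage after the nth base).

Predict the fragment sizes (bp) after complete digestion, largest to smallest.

Circular molecule, 3 cuts → 3 fragments:
  9075 − 7125 = 1950 bp
  10932 − 9075 = 1857 bp
  wrap: 11737 − 10932 + 7125 = 7930 bp
Sorted largest to smallest: 7930, 1950, 1857 bp.

7930, 1950, 1857 bp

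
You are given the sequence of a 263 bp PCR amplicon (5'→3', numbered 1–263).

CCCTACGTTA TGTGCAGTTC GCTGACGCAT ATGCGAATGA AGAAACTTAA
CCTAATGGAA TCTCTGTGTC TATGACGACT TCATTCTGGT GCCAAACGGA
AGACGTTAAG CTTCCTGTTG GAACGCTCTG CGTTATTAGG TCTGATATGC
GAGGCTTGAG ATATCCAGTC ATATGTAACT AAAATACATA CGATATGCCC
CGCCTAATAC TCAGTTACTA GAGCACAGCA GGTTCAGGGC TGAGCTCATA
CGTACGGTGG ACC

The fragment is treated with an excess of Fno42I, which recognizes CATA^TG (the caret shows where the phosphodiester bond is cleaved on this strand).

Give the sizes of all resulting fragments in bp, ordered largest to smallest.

Fno42I sites (CATATG) start at positions 28, 170.
Fno42I cuts after base 4 of each site, so after positions 31, 173.
Linear molecule, 2 cuts → 3 fragments:
  1–31 → 31 bp
  32–173 → 142 bp
  174–263 → 90 bp
Sorted largest to smallest: 142, 90, 31 bp.

142, 90, 31 bp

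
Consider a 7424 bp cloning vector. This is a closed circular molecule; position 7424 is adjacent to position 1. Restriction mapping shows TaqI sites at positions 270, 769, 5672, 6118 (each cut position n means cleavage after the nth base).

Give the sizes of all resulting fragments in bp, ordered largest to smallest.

Circular molecule, 4 cuts → 4 fragments:
  769 − 270 = 499 bp
  5672 − 769 = 4903 bp
  6118 − 5672 = 446 bp
  wrap: 7424 − 6118 + 270 = 1576 bp
Sorted largest to smallest: 4903, 1576, 499, 446 bp.

4903, 1576, 499, 446 bp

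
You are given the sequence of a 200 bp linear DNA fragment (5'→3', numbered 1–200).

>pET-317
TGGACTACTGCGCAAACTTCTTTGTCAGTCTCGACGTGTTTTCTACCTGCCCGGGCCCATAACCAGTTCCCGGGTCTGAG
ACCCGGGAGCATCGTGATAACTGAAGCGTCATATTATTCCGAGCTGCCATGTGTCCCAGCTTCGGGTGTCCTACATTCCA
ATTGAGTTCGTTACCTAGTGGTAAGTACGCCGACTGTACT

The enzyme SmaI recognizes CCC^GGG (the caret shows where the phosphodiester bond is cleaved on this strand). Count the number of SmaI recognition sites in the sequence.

CCCGGG occurs starting at positions 50, 69, 82.
SmaI cuts at 3 sites.

3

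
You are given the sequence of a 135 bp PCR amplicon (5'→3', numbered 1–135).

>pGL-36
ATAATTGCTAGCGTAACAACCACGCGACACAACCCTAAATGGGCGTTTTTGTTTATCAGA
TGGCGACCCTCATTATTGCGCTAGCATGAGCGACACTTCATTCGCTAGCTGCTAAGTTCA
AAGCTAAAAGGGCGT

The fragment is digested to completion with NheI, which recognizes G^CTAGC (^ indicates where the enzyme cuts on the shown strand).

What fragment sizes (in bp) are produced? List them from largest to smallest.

NheI sites (GCTAGC) start at positions 7, 80, 104.
NheI cuts after the first base of each site, so after positions 7, 80, 104.
Linear molecule, 3 cuts → 4 fragments:
  1–7 → 7 bp
  8–80 → 73 bp
  81–104 → 24 bp
  105–135 → 31 bp
Sorted largest to smallest: 73, 31, 24, 7 bp.

73, 31, 24, 7 bp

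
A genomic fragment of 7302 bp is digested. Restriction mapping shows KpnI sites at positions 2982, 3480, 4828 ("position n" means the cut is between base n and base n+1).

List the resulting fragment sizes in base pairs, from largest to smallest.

2982, 2474, 1348, 498 bp

Linear molecule, 3 cuts → 4 fragments:
  2982 − 0 = 2982 bp
  3480 − 2982 = 498 bp
  4828 − 3480 = 1348 bp
  7302 − 4828 = 2474 bp
Sorted largest to smallest: 2982, 2474, 1348, 498 bp.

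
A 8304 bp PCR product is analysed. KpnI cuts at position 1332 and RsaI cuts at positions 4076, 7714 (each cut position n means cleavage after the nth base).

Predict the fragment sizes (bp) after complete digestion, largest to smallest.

Combined cut positions (sorted): 1332, 4076, 7714.
Linear molecule, 3 cuts → 4 fragments:
  1332 − 0 = 1332 bp
  4076 − 1332 = 2744 bp
  7714 − 4076 = 3638 bp
  8304 − 7714 = 590 bp
Sorted largest to smallest: 3638, 2744, 1332, 590 bp.

3638, 2744, 1332, 590 bp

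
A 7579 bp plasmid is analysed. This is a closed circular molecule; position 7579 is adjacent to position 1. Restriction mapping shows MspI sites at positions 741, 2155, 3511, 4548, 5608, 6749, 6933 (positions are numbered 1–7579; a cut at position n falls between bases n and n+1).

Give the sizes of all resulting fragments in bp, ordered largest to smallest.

1414, 1387, 1356, 1141, 1060, 1037, 184 bp

Circular molecule, 7 cuts → 7 fragments:
  2155 − 741 = 1414 bp
  3511 − 2155 = 1356 bp
  4548 − 3511 = 1037 bp
  5608 − 4548 = 1060 bp
  6749 − 5608 = 1141 bp
  6933 − 6749 = 184 bp
  wrap: 7579 − 6933 + 741 = 1387 bp
Sorted largest to smallest: 1414, 1387, 1356, 1141, 1060, 1037, 184 bp.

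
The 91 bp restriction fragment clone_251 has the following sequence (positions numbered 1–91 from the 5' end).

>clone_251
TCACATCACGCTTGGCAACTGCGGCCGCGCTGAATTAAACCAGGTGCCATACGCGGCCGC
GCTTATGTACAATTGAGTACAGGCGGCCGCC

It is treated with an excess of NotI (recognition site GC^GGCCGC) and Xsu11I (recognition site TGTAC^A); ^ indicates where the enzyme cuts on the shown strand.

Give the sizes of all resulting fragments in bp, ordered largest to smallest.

32, 22, 16, 14, 7 bp

NotI sites (GCGGCCGC) start at positions 21, 53, 83.
NotI cuts after base 2 of each site, so after positions 22, 54, 84.
The Xsu11I site (TGTACA) starts at position 66.
Xsu11I cuts after base 5 of each site (before the last base), so after position 70.
Combined cut positions: 22, 54, 70, 84.
Linear molecule, 4 cuts → 5 fragments:
  1–22 → 22 bp
  23–54 → 32 bp
  55–70 → 16 bp
  71–84 → 14 bp
  85–91 → 7 bp
Sorted largest to smallest: 32, 22, 16, 14, 7 bp.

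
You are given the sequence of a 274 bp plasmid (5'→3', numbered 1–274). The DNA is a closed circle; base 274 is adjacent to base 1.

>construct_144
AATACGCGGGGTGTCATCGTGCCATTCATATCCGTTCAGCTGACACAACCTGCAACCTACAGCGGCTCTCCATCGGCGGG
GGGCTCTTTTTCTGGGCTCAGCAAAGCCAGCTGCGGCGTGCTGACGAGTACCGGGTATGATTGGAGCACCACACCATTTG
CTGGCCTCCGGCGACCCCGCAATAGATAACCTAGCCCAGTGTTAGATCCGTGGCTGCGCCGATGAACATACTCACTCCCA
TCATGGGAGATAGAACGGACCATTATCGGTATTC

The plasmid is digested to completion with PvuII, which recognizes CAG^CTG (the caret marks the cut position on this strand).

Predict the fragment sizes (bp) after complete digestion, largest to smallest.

203, 71 bp

PvuII sites (CAGCTG) start at positions 37, 108.
PvuII cuts after base 3 of each site, so after positions 39, 110.
Circular molecule, 2 cuts → 2 fragments:
  40–110 → 71 bp
  111–274 then 1–39 → 164 + 39 = 203 bp
Sorted largest to smallest: 203, 71 bp.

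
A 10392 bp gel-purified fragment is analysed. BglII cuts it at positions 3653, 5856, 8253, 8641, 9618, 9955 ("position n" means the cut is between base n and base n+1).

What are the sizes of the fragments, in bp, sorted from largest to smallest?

3653, 2397, 2203, 977, 437, 388, 337 bp

Linear molecule, 6 cuts → 7 fragments:
  3653 − 0 = 3653 bp
  5856 − 3653 = 2203 bp
  8253 − 5856 = 2397 bp
  8641 − 8253 = 388 bp
  9618 − 8641 = 977 bp
  9955 − 9618 = 337 bp
  10392 − 9955 = 437 bp
Sorted largest to smallest: 3653, 2397, 2203, 977, 437, 388, 337 bp.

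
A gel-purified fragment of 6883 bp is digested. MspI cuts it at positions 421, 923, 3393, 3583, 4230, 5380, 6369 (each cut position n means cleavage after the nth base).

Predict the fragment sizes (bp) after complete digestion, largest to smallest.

2470, 1150, 989, 647, 514, 502, 421, 190 bp

Linear molecule, 7 cuts → 8 fragments:
  421 − 0 = 421 bp
  923 − 421 = 502 bp
  3393 − 923 = 2470 bp
  3583 − 3393 = 190 bp
  4230 − 3583 = 647 bp
  5380 − 4230 = 1150 bp
  6369 − 5380 = 989 bp
  6883 − 6369 = 514 bp
Sorted largest to smallest: 2470, 1150, 989, 647, 514, 502, 421, 190 bp.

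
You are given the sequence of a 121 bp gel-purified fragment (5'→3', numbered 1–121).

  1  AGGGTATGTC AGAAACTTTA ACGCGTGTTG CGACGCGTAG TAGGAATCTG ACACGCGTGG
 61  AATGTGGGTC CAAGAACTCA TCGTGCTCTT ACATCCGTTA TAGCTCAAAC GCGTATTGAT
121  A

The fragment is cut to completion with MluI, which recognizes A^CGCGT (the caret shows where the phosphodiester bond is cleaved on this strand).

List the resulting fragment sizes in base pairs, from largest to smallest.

56, 21, 20, 12, 12 bp

MluI sites (ACGCGT) start at positions 21, 33, 53, 109.
MluI cuts after the first base of each site, so after positions 21, 33, 53, 109.
Linear molecule, 4 cuts → 5 fragments:
  1–21 → 21 bp
  22–33 → 12 bp
  34–53 → 20 bp
  54–109 → 56 bp
  110–121 → 12 bp
Sorted largest to smallest: 56, 21, 20, 12, 12 bp.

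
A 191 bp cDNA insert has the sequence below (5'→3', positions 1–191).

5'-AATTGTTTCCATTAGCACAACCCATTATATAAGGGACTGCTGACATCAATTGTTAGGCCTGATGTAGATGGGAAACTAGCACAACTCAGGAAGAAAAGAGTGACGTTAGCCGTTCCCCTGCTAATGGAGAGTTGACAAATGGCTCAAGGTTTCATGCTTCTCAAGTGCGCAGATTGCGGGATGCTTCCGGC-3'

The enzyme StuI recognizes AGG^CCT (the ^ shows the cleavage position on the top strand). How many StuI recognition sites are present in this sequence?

AGGCCT occurs starting at position 55.
StuI cuts at 1 site.

1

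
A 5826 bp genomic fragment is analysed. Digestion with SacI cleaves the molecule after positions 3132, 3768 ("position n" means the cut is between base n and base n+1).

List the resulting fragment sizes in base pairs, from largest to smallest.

Linear molecule, 2 cuts → 3 fragments:
  3132 − 0 = 3132 bp
  3768 − 3132 = 636 bp
  5826 − 3768 = 2058 bp
Sorted largest to smallest: 3132, 2058, 636 bp.

3132, 2058, 636 bp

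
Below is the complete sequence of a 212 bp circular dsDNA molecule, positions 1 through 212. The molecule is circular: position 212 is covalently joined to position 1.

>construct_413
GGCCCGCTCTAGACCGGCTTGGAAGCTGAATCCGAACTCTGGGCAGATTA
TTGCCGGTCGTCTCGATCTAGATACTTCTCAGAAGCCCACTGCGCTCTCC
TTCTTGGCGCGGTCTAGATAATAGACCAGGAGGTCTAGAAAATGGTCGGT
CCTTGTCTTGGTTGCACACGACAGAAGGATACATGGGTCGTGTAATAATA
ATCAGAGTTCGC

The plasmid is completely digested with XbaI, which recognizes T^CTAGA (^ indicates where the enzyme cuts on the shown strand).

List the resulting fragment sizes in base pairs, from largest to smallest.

86, 59, 46, 21 bp

XbaI sites (TCTAGA) start at positions 8, 67, 113, 134.
XbaI cuts after the first base of each site, so after positions 8, 67, 113, 134.
Circular molecule, 4 cuts → 4 fragments:
  9–67 → 59 bp
  68–113 → 46 bp
  114–134 → 21 bp
  135–212 then 1–8 → 78 + 8 = 86 bp
Sorted largest to smallest: 86, 59, 46, 21 bp.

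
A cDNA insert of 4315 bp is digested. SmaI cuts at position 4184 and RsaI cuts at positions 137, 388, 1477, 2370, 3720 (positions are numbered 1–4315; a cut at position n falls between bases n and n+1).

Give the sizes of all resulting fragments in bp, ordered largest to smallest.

Combined cut positions (sorted): 137, 388, 1477, 2370, 3720, 4184.
Linear molecule, 6 cuts → 7 fragments:
  137 − 0 = 137 bp
  388 − 137 = 251 bp
  1477 − 388 = 1089 bp
  2370 − 1477 = 893 bp
  3720 − 2370 = 1350 bp
  4184 − 3720 = 464 bp
  4315 − 4184 = 131 bp
Sorted largest to smallest: 1350, 1089, 893, 464, 251, 137, 131 bp.

1350, 1089, 893, 464, 251, 137, 131 bp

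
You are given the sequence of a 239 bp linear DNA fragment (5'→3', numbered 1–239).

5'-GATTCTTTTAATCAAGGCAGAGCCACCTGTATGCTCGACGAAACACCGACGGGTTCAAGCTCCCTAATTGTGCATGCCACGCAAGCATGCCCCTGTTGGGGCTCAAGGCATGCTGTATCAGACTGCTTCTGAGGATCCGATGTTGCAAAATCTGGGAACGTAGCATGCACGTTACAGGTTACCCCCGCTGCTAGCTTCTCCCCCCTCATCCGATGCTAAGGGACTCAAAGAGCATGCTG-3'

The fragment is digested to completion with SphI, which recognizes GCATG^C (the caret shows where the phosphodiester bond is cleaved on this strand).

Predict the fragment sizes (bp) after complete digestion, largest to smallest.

76, 69, 55, 23, 13, 3 bp

SphI sites (GCATGC) start at positions 72, 85, 108, 163, 232.
SphI cuts after base 5 of each site (before the last base), so after positions 76, 89, 112, 167, 236.
Linear molecule, 5 cuts → 6 fragments:
  1–76 → 76 bp
  77–89 → 13 bp
  90–112 → 23 bp
  113–167 → 55 bp
  168–236 → 69 bp
  237–239 → 3 bp
Sorted largest to smallest: 76, 69, 55, 23, 13, 3 bp.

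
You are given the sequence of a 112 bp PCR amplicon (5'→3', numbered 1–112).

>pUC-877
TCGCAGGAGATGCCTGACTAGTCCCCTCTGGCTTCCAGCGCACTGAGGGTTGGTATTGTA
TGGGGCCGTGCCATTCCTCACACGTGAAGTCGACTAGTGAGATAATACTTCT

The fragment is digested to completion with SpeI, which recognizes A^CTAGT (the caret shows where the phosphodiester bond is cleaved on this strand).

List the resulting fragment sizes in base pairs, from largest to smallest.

76, 19, 17 bp

SpeI sites (ACTAGT) start at positions 17, 93.
SpeI cuts after the first base of each site, so after positions 17, 93.
Linear molecule, 2 cuts → 3 fragments:
  1–17 → 17 bp
  18–93 → 76 bp
  94–112 → 19 bp
Sorted largest to smallest: 76, 19, 17 bp.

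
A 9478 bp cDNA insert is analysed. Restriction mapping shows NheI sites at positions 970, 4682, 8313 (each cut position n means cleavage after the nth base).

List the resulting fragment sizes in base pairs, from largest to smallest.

3712, 3631, 1165, 970 bp

Linear molecule, 3 cuts → 4 fragments:
  970 − 0 = 970 bp
  4682 − 970 = 3712 bp
  8313 − 4682 = 3631 bp
  9478 − 8313 = 1165 bp
Sorted largest to smallest: 3712, 3631, 1165, 970 bp.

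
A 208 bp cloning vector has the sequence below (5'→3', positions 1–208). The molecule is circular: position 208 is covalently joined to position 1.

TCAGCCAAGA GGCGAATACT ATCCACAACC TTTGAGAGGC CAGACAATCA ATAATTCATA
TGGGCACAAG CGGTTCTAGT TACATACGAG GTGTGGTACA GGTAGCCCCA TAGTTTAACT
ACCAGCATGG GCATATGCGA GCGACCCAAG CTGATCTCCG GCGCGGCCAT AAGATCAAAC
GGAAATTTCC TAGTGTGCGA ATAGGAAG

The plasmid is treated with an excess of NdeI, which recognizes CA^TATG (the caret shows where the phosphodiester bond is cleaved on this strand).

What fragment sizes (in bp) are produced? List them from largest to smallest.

133, 75 bp

NdeI sites (CATATG) start at positions 57, 132.
NdeI cuts after base 2 of each site, so after positions 58, 133.
Circular molecule, 2 cuts → 2 fragments:
  59–133 → 75 bp
  134–208 then 1–58 → 75 + 58 = 133 bp
Sorted largest to smallest: 133, 75 bp.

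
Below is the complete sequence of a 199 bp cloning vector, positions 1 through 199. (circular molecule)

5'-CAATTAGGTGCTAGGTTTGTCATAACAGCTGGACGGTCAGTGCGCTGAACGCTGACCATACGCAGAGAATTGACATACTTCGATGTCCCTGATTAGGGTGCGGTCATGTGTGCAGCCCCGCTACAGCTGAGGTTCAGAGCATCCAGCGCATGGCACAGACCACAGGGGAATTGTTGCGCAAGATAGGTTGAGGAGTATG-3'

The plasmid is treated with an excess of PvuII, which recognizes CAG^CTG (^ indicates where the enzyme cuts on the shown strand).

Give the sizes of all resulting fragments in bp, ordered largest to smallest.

101, 98 bp

PvuII sites (CAGCTG) start at positions 26, 124.
PvuII cuts after base 3 of each site, so after positions 28, 126.
Circular molecule, 2 cuts → 2 fragments:
  29–126 → 98 bp
  127–199 then 1–28 → 73 + 28 = 101 bp
Sorted largest to smallest: 101, 98 bp.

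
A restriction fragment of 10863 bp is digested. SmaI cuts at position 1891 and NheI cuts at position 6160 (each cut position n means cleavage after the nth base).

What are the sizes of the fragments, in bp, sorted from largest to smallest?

4703, 4269, 1891 bp

Combined cut positions (sorted): 1891, 6160.
Linear molecule, 2 cuts → 3 fragments:
  1891 − 0 = 1891 bp
  6160 − 1891 = 4269 bp
  10863 − 6160 = 4703 bp
Sorted largest to smallest: 4703, 4269, 1891 bp.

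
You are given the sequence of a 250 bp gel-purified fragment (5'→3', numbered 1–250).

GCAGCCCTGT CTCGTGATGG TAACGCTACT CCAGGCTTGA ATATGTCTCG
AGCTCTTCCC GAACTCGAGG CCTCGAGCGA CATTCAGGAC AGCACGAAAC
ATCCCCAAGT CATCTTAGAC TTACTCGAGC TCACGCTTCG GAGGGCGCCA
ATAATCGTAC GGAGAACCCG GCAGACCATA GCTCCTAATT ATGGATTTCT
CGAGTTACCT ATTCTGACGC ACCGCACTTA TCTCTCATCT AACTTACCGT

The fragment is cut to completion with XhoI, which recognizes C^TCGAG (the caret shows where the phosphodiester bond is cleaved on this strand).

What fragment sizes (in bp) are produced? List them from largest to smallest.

75, 52, 51, 47, 17, 8 bp

XhoI sites (CTCGAG) start at positions 47, 64, 72, 124, 199.
XhoI cuts after the first base of each site, so after positions 47, 64, 72, 124, 199.
Linear molecule, 5 cuts → 6 fragments:
  1–47 → 47 bp
  48–64 → 17 bp
  65–72 → 8 bp
  73–124 → 52 bp
  125–199 → 75 bp
  200–250 → 51 bp
Sorted largest to smallest: 75, 52, 51, 47, 17, 8 bp.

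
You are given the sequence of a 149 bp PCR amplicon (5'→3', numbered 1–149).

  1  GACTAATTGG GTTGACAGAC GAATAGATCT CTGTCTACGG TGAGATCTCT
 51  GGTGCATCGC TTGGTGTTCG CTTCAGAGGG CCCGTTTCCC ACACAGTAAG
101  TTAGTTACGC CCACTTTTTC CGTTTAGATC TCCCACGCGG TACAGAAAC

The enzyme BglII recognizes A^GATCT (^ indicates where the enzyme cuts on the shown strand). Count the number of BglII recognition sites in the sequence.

3

AGATCT occurs starting at positions 25, 43, 126.
BglII cuts at 3 sites.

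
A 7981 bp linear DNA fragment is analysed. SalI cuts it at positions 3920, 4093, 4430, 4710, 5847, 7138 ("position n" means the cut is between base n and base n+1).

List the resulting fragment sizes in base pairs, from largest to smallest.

3920, 1291, 1137, 843, 337, 280, 173 bp

Linear molecule, 6 cuts → 7 fragments:
  3920 − 0 = 3920 bp
  4093 − 3920 = 173 bp
  4430 − 4093 = 337 bp
  4710 − 4430 = 280 bp
  5847 − 4710 = 1137 bp
  7138 − 5847 = 1291 bp
  7981 − 7138 = 843 bp
Sorted largest to smallest: 3920, 1291, 1137, 843, 337, 280, 173 bp.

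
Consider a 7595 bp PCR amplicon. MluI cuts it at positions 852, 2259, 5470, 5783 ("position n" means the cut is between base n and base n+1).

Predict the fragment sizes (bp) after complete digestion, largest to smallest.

Linear molecule, 4 cuts → 5 fragments:
  852 − 0 = 852 bp
  2259 − 852 = 1407 bp
  5470 − 2259 = 3211 bp
  5783 − 5470 = 313 bp
  7595 − 5783 = 1812 bp
Sorted largest to smallest: 3211, 1812, 1407, 852, 313 bp.

3211, 1812, 1407, 852, 313 bp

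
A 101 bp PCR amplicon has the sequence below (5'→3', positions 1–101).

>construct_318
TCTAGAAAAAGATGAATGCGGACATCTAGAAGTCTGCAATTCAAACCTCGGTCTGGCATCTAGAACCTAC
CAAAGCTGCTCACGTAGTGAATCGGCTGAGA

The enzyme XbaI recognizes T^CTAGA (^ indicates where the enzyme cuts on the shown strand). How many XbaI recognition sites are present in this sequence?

3

TCTAGA occurs starting at positions 1, 25, 59.
XbaI cuts at 3 sites.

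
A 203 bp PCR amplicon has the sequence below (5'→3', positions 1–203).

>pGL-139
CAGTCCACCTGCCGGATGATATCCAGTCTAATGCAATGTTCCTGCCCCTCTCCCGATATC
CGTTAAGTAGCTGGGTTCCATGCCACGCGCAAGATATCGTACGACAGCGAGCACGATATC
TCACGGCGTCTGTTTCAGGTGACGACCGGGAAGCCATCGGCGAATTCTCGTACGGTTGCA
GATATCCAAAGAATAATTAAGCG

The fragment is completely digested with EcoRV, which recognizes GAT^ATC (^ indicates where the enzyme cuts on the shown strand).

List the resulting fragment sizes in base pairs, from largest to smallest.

66, 38, 37, 22, 20, 20 bp

EcoRV sites (GATATC) start at positions 18, 55, 93, 115, 181.
EcoRV cuts after base 3 of each site, so after positions 20, 57, 95, 117, 183.
Linear molecule, 5 cuts → 6 fragments:
  1–20 → 20 bp
  21–57 → 37 bp
  58–95 → 38 bp
  96–117 → 22 bp
  118–183 → 66 bp
  184–203 → 20 bp
Sorted largest to smallest: 66, 38, 37, 22, 20, 20 bp.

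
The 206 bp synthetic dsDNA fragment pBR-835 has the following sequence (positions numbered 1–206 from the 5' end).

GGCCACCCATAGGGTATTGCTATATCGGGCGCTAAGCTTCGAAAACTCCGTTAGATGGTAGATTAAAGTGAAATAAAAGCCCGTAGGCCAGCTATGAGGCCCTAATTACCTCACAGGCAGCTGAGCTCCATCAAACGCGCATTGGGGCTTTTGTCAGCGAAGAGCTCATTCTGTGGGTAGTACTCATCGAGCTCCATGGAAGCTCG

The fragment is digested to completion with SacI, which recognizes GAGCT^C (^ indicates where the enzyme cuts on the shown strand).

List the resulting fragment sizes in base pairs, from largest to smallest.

SacI sites (GAGCTC) start at positions 123, 162, 189.
SacI cuts after base 5 of each site (before the last base), so after positions 127, 166, 193.
Linear molecule, 3 cuts → 4 fragments:
  1–127 → 127 bp
  128–166 → 39 bp
  167–193 → 27 bp
  194–206 → 13 bp
Sorted largest to smallest: 127, 39, 27, 13 bp.

127, 39, 27, 13 bp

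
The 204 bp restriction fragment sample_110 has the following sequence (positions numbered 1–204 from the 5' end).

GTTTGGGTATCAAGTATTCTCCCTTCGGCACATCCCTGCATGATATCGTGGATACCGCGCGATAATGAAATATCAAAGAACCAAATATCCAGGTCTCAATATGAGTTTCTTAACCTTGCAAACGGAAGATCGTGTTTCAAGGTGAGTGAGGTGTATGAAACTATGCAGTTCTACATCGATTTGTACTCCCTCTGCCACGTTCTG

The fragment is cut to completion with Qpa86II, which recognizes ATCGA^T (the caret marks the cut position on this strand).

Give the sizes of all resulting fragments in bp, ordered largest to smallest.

179, 25 bp

The Qpa86II site (ATCGAT) starts at position 175.
Qpa86II cuts after base 5 of each site (before the last base), so after position 179.
Linear molecule, 1 cut → 2 fragments:
  1–179 → 179 bp
  180–204 → 25 bp
Sorted largest to smallest: 179, 25 bp.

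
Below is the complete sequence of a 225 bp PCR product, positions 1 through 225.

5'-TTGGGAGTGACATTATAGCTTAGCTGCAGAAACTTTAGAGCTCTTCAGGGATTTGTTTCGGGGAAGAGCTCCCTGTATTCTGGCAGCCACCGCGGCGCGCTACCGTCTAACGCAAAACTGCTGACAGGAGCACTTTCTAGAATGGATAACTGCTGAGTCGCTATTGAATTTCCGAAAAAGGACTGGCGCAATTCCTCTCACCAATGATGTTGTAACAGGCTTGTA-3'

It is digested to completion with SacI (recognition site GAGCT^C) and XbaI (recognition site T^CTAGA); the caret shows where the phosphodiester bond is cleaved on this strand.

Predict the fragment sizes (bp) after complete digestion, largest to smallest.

SacI sites (GAGCTC) start at positions 38, 66.
SacI cuts after base 5 of each site (before the last base), so after positions 42, 70.
The XbaI site (TCTAGA) starts at position 136.
XbaI cuts after the first base of each site, so after position 136.
Combined cut positions: 42, 70, 136.
Linear molecule, 3 cuts → 4 fragments:
  1–42 → 42 bp
  43–70 → 28 bp
  71–136 → 66 bp
  137–225 → 89 bp
Sorted largest to smallest: 89, 66, 42, 28 bp.

89, 66, 42, 28 bp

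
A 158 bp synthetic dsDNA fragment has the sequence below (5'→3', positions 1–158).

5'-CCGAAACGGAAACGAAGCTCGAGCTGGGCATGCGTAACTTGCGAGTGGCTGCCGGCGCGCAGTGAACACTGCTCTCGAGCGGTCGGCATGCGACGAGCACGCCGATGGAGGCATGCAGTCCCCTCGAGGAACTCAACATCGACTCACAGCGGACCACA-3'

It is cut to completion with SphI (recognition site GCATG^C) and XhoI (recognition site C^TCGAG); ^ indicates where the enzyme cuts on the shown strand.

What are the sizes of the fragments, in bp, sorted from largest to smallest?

SphI sites (GCATGC) start at positions 28, 86, 111.
SphI cuts after base 5 of each site (before the last base), so after positions 32, 90, 115.
XhoI sites (CTCGAG) start at positions 18, 74, 123.
XhoI cuts after the first base of each site, so after positions 18, 74, 123.
Combined cut positions: 18, 32, 74, 90, 115, 123.
Linear molecule, 6 cuts → 7 fragments:
  1–18 → 18 bp
  19–32 → 14 bp
  33–74 → 42 bp
  75–90 → 16 bp
  91–115 → 25 bp
  116–123 → 8 bp
  124–158 → 35 bp
Sorted largest to smallest: 42, 35, 25, 18, 16, 14, 8 bp.

42, 35, 25, 18, 16, 14, 8 bp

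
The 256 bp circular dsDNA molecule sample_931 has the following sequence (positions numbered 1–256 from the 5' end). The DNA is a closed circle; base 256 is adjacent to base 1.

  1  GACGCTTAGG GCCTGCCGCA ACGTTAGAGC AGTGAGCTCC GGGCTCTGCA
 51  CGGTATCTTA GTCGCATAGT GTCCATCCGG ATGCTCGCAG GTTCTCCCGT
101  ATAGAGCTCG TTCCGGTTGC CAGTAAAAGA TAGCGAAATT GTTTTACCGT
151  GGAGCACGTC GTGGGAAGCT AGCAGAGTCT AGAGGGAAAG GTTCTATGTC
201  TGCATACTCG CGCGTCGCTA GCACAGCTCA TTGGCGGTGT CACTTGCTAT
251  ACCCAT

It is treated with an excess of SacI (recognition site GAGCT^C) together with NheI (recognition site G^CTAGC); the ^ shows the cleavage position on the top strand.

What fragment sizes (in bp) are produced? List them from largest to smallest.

77, 70, 60, 49 bp

SacI sites (GAGCTC) start at positions 34, 104.
SacI cuts after base 5 of each site (before the last base), so after positions 38, 108.
NheI sites (GCTAGC) start at positions 168, 217.
NheI cuts after the first base of each site, so after positions 168, 217.
Combined cut positions: 38, 108, 168, 217.
Circular molecule, 4 cuts → 4 fragments:
  39–108 → 70 bp
  109–168 → 60 bp
  169–217 → 49 bp
  218–256 then 1–38 → 39 + 38 = 77 bp
Sorted largest to smallest: 77, 70, 60, 49 bp.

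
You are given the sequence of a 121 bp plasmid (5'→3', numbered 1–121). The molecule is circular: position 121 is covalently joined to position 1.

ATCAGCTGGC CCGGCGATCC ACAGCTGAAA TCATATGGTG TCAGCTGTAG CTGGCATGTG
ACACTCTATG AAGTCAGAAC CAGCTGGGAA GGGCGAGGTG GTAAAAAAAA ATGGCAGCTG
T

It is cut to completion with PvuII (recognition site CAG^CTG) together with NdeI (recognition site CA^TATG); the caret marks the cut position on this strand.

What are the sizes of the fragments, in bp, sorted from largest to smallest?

39, 34, 19, 11, 9, 9 bp

PvuII sites (CAGCTG) start at positions 3, 22, 42, 81, 115.
PvuII cuts after base 3 of each site, so after positions 5, 24, 44, 83, 117.
The NdeI site (CATATG) starts at position 32.
NdeI cuts after base 2 of each site, so after position 33.
Combined cut positions: 5, 24, 33, 44, 83, 117.
Circular molecule, 6 cuts → 6 fragments:
  6–24 → 19 bp
  25–33 → 9 bp
  34–44 → 11 bp
  45–83 → 39 bp
  84–117 → 34 bp
  118–121 then 1–5 → 4 + 5 = 9 bp
Sorted largest to smallest: 39, 34, 19, 11, 9, 9 bp.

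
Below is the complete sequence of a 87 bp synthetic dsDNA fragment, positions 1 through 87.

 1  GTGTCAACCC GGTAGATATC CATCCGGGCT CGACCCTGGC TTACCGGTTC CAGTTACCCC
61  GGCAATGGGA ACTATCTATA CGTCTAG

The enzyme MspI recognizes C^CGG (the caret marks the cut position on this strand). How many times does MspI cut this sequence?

CCGG occurs starting at positions 9, 24, 44, 59.
MspI cuts at 4 sites.

4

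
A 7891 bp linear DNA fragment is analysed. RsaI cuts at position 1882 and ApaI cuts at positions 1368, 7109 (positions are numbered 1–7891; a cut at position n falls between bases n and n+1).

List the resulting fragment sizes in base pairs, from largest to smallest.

5227, 1368, 782, 514 bp

Combined cut positions (sorted): 1368, 1882, 7109.
Linear molecule, 3 cuts → 4 fragments:
  1368 − 0 = 1368 bp
  1882 − 1368 = 514 bp
  7109 − 1882 = 5227 bp
  7891 − 7109 = 782 bp
Sorted largest to smallest: 5227, 1368, 782, 514 bp.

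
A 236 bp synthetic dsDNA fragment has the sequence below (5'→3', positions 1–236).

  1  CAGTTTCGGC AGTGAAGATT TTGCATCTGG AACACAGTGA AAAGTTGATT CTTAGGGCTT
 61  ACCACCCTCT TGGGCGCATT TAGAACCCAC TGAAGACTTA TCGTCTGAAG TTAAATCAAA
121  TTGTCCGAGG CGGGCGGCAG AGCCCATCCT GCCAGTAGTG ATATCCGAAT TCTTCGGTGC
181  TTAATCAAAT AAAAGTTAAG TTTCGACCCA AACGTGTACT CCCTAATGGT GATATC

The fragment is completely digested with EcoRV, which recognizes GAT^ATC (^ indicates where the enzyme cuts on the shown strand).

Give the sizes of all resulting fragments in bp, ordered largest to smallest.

EcoRV sites (GATATC) start at positions 160, 231.
EcoRV cuts after base 3 of each site, so after positions 162, 233.
Linear molecule, 2 cuts → 3 fragments:
  1–162 → 162 bp
  163–233 → 71 bp
  234–236 → 3 bp
Sorted largest to smallest: 162, 71, 3 bp.

162, 71, 3 bp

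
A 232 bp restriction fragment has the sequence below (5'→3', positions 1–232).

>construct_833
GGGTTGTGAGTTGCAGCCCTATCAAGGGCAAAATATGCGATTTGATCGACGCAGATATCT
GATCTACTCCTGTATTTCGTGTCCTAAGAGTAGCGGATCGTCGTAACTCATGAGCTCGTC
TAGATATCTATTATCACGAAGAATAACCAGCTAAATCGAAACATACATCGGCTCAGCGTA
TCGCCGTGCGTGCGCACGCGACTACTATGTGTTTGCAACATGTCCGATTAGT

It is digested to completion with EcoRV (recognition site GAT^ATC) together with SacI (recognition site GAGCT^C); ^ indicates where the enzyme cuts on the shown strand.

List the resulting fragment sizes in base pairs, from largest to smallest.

EcoRV sites (GATATC) start at positions 54, 123.
EcoRV cuts after base 3 of each site, so after positions 56, 125.
The SacI site (GAGCTC) starts at position 112.
SacI cuts after base 5 of each site (before the last base), so after position 116.
Combined cut positions: 56, 116, 125.
Linear molecule, 3 cuts → 4 fragments:
  1–56 → 56 bp
  57–116 → 60 bp
  117–125 → 9 bp
  126–232 → 107 bp
Sorted largest to smallest: 107, 60, 56, 9 bp.

107, 60, 56, 9 bp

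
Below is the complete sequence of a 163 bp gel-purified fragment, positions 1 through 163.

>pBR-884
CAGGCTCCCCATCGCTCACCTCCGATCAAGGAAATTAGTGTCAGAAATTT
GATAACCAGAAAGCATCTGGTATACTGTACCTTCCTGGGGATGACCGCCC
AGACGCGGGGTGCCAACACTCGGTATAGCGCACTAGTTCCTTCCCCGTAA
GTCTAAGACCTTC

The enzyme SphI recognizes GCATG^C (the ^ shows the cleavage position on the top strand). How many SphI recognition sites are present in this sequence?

0

No occurrence of GCATGC is present in the sequence.
SphI does not cut: 0 sites.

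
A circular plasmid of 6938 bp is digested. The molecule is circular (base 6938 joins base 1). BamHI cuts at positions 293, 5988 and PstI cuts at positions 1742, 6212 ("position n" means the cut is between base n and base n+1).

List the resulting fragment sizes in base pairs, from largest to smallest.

Combined cut positions (sorted): 293, 1742, 5988, 6212.
Circular molecule, 4 cuts → 4 fragments:
  1742 − 293 = 1449 bp
  5988 − 1742 = 4246 bp
  6212 − 5988 = 224 bp
  wrap: 6938 − 6212 + 293 = 1019 bp
Sorted largest to smallest: 4246, 1449, 1019, 224 bp.

4246, 1449, 1019, 224 bp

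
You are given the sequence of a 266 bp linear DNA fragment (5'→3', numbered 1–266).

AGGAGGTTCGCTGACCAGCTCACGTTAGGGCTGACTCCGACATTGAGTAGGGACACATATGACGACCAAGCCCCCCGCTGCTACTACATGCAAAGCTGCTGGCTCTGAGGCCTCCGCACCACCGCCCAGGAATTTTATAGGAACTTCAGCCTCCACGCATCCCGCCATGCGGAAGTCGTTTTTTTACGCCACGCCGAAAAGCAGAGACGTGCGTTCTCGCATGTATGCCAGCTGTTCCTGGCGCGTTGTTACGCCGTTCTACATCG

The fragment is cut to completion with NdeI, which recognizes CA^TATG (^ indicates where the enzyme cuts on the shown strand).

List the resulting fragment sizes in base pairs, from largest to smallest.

The NdeI site (CATATG) starts at position 56.
NdeI cuts after base 2 of each site, so after position 57.
Linear molecule, 1 cut → 2 fragments:
  1–57 → 57 bp
  58–266 → 209 bp
Sorted largest to smallest: 209, 57 bp.

209, 57 bp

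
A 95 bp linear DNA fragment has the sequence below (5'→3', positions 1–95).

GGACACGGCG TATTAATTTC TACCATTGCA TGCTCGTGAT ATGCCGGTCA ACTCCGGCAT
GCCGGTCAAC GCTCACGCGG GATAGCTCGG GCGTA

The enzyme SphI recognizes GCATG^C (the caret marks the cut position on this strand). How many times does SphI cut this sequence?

2

GCATGC occurs starting at positions 28, 57.
SphI cuts at 2 sites.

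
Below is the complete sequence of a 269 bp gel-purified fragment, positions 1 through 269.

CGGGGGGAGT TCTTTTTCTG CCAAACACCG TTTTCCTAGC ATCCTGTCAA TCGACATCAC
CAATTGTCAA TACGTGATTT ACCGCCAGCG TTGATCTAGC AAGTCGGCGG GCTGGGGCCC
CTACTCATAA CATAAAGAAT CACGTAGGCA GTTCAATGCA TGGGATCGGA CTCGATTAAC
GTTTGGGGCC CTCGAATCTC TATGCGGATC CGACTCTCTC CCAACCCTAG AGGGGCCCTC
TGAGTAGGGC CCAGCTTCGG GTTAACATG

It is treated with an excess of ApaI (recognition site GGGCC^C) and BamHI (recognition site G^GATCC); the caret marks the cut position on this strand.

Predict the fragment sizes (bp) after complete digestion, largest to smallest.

ApaI sites (GGGCCC) start at positions 115, 186, 233, 247.
ApaI cuts after base 5 of each site (before the last base), so after positions 119, 190, 237, 251.
The BamHI site (GGATCC) starts at position 206.
BamHI cuts after the first base of each site, so after position 206.
Combined cut positions: 119, 190, 206, 237, 251.
Linear molecule, 5 cuts → 6 fragments:
  1–119 → 119 bp
  120–190 → 71 bp
  191–206 → 16 bp
  207–237 → 31 bp
  238–251 → 14 bp
  252–269 → 18 bp
Sorted largest to smallest: 119, 71, 31, 18, 16, 14 bp.

119, 71, 31, 18, 16, 14 bp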